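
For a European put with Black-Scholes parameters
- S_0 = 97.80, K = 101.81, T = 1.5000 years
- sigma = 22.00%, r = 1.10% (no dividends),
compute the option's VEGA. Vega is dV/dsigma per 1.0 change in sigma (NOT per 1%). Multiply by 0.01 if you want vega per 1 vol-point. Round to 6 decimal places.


d1 = 0.0468232803; d2 = -0.2226205914
phi(d1) = 0.3985051956; exp(-qT) = 1.0000000000; exp(-rT) = 0.9836353794
Vega = S * exp(-qT) * phi(d1) * sqrt(T) = 97.8000 * 1.0000000000 * 0.3985051956 * 1.2247448714 = 47.732972

Answer: Vega = 47.732972


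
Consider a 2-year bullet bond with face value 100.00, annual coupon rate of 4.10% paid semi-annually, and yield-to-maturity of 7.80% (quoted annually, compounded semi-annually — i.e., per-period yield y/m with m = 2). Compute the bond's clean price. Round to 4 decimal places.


Answer: Price = 93.2688

Derivation:
Coupon per period c = face * coupon_rate / m = 2.050000
Periods per year m = 2; per-period yield y/m = 0.039000
Number of cashflows N = 4
Cashflows (t years, CF_t, discount factor 1/(1+y/m)^(m*t), PV):
  t = 0.5000: CF_t = 2.050000, DF = 0.962464, PV = 1.973051
  t = 1.0000: CF_t = 2.050000, DF = 0.926337, PV = 1.898990
  t = 1.5000: CF_t = 2.050000, DF = 0.891566, PV = 1.827710
  t = 2.0000: CF_t = 102.050000, DF = 0.858100, PV = 87.569086
Price P = sum_t PV_t = 93.268838


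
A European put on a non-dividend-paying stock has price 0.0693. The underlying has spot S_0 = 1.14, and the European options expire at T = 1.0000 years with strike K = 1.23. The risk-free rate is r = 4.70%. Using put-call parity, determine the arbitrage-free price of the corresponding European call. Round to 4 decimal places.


Answer: Call price = 0.0358

Derivation:
Put-call parity: C - P = S_0 * exp(-qT) - K * exp(-rT).
S_0 * exp(-qT) = 1.1400 * 1.00000000 = 1.14000000
K * exp(-rT) = 1.2300 * 0.95408740 = 1.17352750
C = P + S*exp(-qT) - K*exp(-rT)
C = 0.0693 + 1.14000000 - 1.17352750 = 0.0358


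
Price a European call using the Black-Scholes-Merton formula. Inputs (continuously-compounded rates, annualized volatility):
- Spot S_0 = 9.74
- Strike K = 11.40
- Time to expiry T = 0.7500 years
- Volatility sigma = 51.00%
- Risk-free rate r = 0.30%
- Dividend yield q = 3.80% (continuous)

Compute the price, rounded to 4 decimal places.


d1 = (ln(S/K) + (r - q + 0.5*sigma^2) * T) / (sigma * sqrt(T)) = -0.19490606
d2 = d1 - sigma * sqrt(T) = -0.63657902
exp(-rT) = 0.99775253; exp(-qT) = 0.97190229
C = S_0 * exp(-qT) * N(d1) - K * exp(-rT) * N(d2)
N(d1) = 0.42273324; N(d2) = 0.26219955
C = 9.7400 * 0.97190229 * 0.42273324 - 11.4000 * 0.99775253 * 0.26219955 = 1.0194

Answer: Price = 1.0194


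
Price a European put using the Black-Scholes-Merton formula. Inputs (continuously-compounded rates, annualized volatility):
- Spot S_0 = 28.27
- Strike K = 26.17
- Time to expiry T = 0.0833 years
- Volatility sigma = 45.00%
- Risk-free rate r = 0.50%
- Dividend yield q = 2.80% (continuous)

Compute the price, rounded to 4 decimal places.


Answer: Price = 0.6144

Derivation:
d1 = (ln(S/K) + (r - q + 0.5*sigma^2) * T) / (sigma * sqrt(T)) = 0.64449554
d2 = d1 - sigma * sqrt(T) = 0.51461771
exp(-rT) = 0.99958359; exp(-qT) = 0.99767032
P = K * exp(-rT) * N(-d2) - S_0 * exp(-qT) * N(-d1)
N(-d1) = 0.25962707; N(-d2) = 0.30341009
P = 26.1700 * 0.99958359 * 0.30341009 - 28.2700 * 0.99767032 * 0.25962707 = 0.6144


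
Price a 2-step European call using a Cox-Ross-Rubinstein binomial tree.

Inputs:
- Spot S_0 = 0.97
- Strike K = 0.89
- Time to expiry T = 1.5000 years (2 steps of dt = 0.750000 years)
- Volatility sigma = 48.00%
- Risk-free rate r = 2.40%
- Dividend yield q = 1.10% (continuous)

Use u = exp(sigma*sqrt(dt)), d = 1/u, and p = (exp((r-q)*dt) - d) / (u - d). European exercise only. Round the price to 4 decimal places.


dt = T/N = 0.750000
u = exp(sigma*sqrt(dt)) = 1.515419; d = 1/u = 0.659883
p = (exp((r-q)*dt) - d) / (u - d) = 0.409000
Discount per step: exp(-r*dt) = 0.982161
Stock lattice S(k, i) with i counting down-moves:
  k=0: S(0,0) = 0.9700
  k=1: S(1,0) = 1.4700; S(1,1) = 0.6401
  k=2: S(2,0) = 2.2276; S(2,1) = 0.9700; S(2,2) = 0.4224
Terminal payoffs V(N, i) = max(S_T - K, 0):
  V(2,0) = 1.337601; V(2,1) = 0.080000; V(2,2) = 0.000000
Backward induction: V(k, i) = exp(-r*dt) * [p * V(k+1, i) + (1-p) * V(k+1, i+1)].
  V(1,0) = exp(-r*dt) * [p*1.337601 + (1-p)*0.080000] = 0.583756
  V(1,1) = exp(-r*dt) * [p*0.080000 + (1-p)*0.000000] = 0.032136
  V(0,0) = exp(-r*dt) * [p*0.583756 + (1-p)*0.032136] = 0.253151

Answer: Price = V(0,0) = 0.2532


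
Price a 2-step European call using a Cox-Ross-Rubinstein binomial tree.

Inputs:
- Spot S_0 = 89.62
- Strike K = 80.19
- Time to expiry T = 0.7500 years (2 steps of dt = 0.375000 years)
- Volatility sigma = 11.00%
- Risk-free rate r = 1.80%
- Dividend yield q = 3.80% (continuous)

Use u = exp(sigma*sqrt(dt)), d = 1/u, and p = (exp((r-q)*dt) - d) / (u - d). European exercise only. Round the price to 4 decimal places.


dt = T/N = 0.375000
u = exp(sigma*sqrt(dt)) = 1.069682; d = 1/u = 0.934858
p = (exp((r-q)*dt) - d) / (u - d) = 0.427746
Discount per step: exp(-r*dt) = 0.993273
Stock lattice S(k, i) with i counting down-moves:
  k=0: S(0,0) = 89.6200
  k=1: S(1,0) = 95.8649; S(1,1) = 83.7819
  k=2: S(2,0) = 102.5449; S(2,1) = 89.6200; S(2,2) = 78.3242
Terminal payoffs V(N, i) = max(S_T - K, 0):
  V(2,0) = 22.354869; V(2,1) = 9.430000; V(2,2) = 0.000000
Backward induction: V(k, i) = exp(-r*dt) * [p * V(k+1, i) + (1-p) * V(k+1, i+1)].
  V(1,0) = exp(-r*dt) * [p*22.354869 + (1-p)*9.430000] = 14.857931
  V(1,1) = exp(-r*dt) * [p*9.430000 + (1-p)*0.000000] = 4.006510
  V(0,0) = exp(-r*dt) * [p*14.857931 + (1-p)*4.006510] = 8.589984

Answer: Price = V(0,0) = 8.5900


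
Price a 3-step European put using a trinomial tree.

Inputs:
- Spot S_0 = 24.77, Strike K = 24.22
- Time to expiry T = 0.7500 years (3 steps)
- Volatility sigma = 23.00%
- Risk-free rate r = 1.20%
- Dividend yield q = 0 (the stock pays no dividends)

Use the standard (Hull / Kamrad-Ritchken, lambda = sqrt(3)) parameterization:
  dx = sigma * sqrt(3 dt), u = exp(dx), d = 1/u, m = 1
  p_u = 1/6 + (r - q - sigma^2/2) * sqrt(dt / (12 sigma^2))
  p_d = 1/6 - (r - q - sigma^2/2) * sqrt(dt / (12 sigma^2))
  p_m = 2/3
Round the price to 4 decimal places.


dt = T/N = 0.250000; dx = sigma*sqrt(3*dt) = 0.199186
u = exp(dx) = 1.220409; d = 1/u = 0.819398
p_u = 0.157599, p_m = 0.666667, p_d = 0.175735
Discount per step: exp(-r*dt) = 0.997004
Stock lattice S(k, j) with j the centered position index:
  k=0: S(0,+0) = 24.7700
  k=1: S(1,-1) = 20.2965; S(1,+0) = 24.7700; S(1,+1) = 30.2295
  k=2: S(2,-2) = 16.6309; S(2,-1) = 20.2965; S(2,+0) = 24.7700; S(2,+1) = 30.2295; S(2,+2) = 36.8924
  k=3: S(3,-3) = 13.6273; S(3,-2) = 16.6309; S(3,-1) = 20.2965; S(3,+0) = 24.7700; S(3,+1) = 30.2295; S(3,+2) = 36.8924; S(3,+3) = 45.0238
Terminal payoffs V(N, j) = max(K - S_T, 0):
  V(3,-3) = 10.592692; V(3,-2) = 7.589114; V(3,-1) = 3.923521; V(3,+0) = 0.000000; V(3,+1) = 0.000000; V(3,+2) = 0.000000; V(3,+3) = 0.000000
Backward induction: V(k, j) = exp(-r*dt) * [p_u * V(k+1, j+1) + p_m * V(k+1, j) + p_d * V(k+1, j-1)]
  V(2,-2) = exp(-r*dt) * [p_u*3.923521 + p_m*7.589114 + p_d*10.592692] = 7.516672
  V(2,-1) = exp(-r*dt) * [p_u*0.000000 + p_m*3.923521 + p_d*7.589114] = 3.937522
  V(2,+0) = exp(-r*dt) * [p_u*0.000000 + p_m*0.000000 + p_d*3.923521] = 0.687434
  V(2,+1) = exp(-r*dt) * [p_u*0.000000 + p_m*0.000000 + p_d*0.000000] = 0.000000
  V(2,+2) = exp(-r*dt) * [p_u*0.000000 + p_m*0.000000 + p_d*0.000000] = 0.000000
  V(1,-1) = exp(-r*dt) * [p_u*0.687434 + p_m*3.937522 + p_d*7.516672] = 4.042150
  V(1,+0) = exp(-r*dt) * [p_u*0.000000 + p_m*0.687434 + p_d*3.937522] = 1.146804
  V(1,+1) = exp(-r*dt) * [p_u*0.000000 + p_m*0.000000 + p_d*0.687434] = 0.120444
  V(0,+0) = exp(-r*dt) * [p_u*0.120444 + p_m*1.146804 + p_d*4.042150] = 1.489389

Answer: Price = V(0,0) = 1.4894


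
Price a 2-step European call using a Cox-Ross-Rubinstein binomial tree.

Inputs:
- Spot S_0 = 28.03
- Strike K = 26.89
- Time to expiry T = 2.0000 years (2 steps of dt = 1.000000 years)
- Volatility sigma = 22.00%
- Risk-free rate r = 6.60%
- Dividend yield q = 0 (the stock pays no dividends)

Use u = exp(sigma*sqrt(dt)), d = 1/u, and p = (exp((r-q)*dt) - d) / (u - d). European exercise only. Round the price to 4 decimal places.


dt = T/N = 1.000000
u = exp(sigma*sqrt(dt)) = 1.246077; d = 1/u = 0.802519
p = (exp((r-q)*dt) - d) / (u - d) = 0.599038
Discount per step: exp(-r*dt) = 0.936131
Stock lattice S(k, i) with i counting down-moves:
  k=0: S(0,0) = 28.0300
  k=1: S(1,0) = 34.9275; S(1,1) = 22.4946
  k=2: S(2,0) = 43.5224; S(2,1) = 28.0300; S(2,2) = 18.0523
Terminal payoffs V(N, i) = max(S_T - K, 0):
  V(2,0) = 16.632383; V(2,1) = 1.140000; V(2,2) = 0.000000
Backward induction: V(k, i) = exp(-r*dt) * [p * V(k+1, i) + (1-p) * V(k+1, i+1)].
  V(1,0) = exp(-r*dt) * [p*16.632383 + (1-p)*1.140000] = 9.754972
  V(1,1) = exp(-r*dt) * [p*1.140000 + (1-p)*0.000000] = 0.639287
  V(0,0) = exp(-r*dt) * [p*9.754972 + (1-p)*0.639287] = 5.710329

Answer: Price = V(0,0) = 5.7103


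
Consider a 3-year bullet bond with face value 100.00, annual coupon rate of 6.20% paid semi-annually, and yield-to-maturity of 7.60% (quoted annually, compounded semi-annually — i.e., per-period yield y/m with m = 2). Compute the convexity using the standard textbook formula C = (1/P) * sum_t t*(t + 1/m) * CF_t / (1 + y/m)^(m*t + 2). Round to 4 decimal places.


Coupon per period c = face * coupon_rate / m = 3.100000
Periods per year m = 2; per-period yield y/m = 0.038000
Number of cashflows N = 6
Cashflows (t years, CF_t, discount factor 1/(1+y/m)^(m*t), PV):
  t = 0.5000: CF_t = 3.100000, DF = 0.963391, PV = 2.986513
  t = 1.0000: CF_t = 3.100000, DF = 0.928122, PV = 2.877180
  t = 1.5000: CF_t = 3.100000, DF = 0.894145, PV = 2.771849
  t = 2.0000: CF_t = 3.100000, DF = 0.861411, PV = 2.670375
  t = 2.5000: CF_t = 3.100000, DF = 0.829876, PV = 2.572616
  t = 3.0000: CF_t = 103.100000, DF = 0.799495, PV = 82.427959
Price P = sum_t PV_t = 96.306491
Convexity numerator sum_t t*(t + 1/m) * CF_t / (1+y/m)^(m*t + 2):
  t = 0.5000: term = 1.385925
  t = 1.0000: term = 4.005563
  t = 1.5000: term = 7.717847
  t = 2.0000: term = 12.392176
  t = 2.5000: term = 17.907769
  t = 3.0000: term = 803.284036
Convexity = (1/P) * sum = 846.693316 / 96.306491 = 8.791654

Answer: Convexity = 8.7917


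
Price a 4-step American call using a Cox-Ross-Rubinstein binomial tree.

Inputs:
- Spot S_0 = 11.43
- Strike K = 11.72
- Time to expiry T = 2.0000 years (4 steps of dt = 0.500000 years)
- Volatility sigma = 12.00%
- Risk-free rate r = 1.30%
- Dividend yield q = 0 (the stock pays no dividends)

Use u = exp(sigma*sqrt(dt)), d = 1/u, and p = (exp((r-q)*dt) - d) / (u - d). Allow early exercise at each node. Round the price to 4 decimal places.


dt = T/N = 0.500000
u = exp(sigma*sqrt(dt)) = 1.088557; d = 1/u = 0.918647
p = (exp((r-q)*dt) - d) / (u - d) = 0.517180
Discount per step: exp(-r*dt) = 0.993521
Stock lattice S(k, i) with i counting down-moves:
  k=0: S(0,0) = 11.4300
  k=1: S(1,0) = 12.4422; S(1,1) = 10.5001
  k=2: S(2,0) = 13.5440; S(2,1) = 11.4300; S(2,2) = 9.6459
  k=3: S(3,0) = 14.7435; S(3,1) = 12.4422; S(3,2) = 10.5001; S(3,3) = 8.8612
  k=4: S(4,0) = 16.0491; S(4,1) = 13.5440; S(4,2) = 11.4300; S(4,3) = 9.6459; S(4,4) = 8.1403
Terminal payoffs V(N, i) = max(S_T - K, 0):
  V(4,0) = 4.329099; V(4,1) = 1.824047; V(4,2) = 0.000000; V(4,3) = 0.000000; V(4,4) = 0.000000
Backward induction: V(k, i) = exp(-r*dt) * [p * V(k+1, i) + (1-p) * V(k+1, i+1)]; then take max(V_cont, immediate exercise) for American.
  V(3,0) = exp(-r*dt) * [p*4.329099 + (1-p)*1.824047] = 3.099398; exercise = 3.023465; V(3,0) = max -> 3.099398
  V(3,1) = exp(-r*dt) * [p*1.824047 + (1-p)*0.000000] = 0.937248; exercise = 0.722205; V(3,1) = max -> 0.937248
  V(3,2) = exp(-r*dt) * [p*0.000000 + (1-p)*0.000000] = 0.000000; exercise = 0.000000; V(3,2) = max -> 0.000000
  V(3,3) = exp(-r*dt) * [p*0.000000 + (1-p)*0.000000] = 0.000000; exercise = 0.000000; V(3,3) = max -> 0.000000
  V(2,0) = exp(-r*dt) * [p*3.099398 + (1-p)*0.937248] = 2.042151; exercise = 1.824047; V(2,0) = max -> 2.042151
  V(2,1) = exp(-r*dt) * [p*0.937248 + (1-p)*0.000000] = 0.481585; exercise = 0.000000; V(2,1) = max -> 0.481585
  V(2,2) = exp(-r*dt) * [p*0.000000 + (1-p)*0.000000] = 0.000000; exercise = 0.000000; V(2,2) = max -> 0.000000
  V(1,0) = exp(-r*dt) * [p*2.042151 + (1-p)*0.481585] = 1.280329; exercise = 0.722205; V(1,0) = max -> 1.280329
  V(1,1) = exp(-r*dt) * [p*0.481585 + (1-p)*0.000000] = 0.247453; exercise = 0.000000; V(1,1) = max -> 0.247453
  V(0,0) = exp(-r*dt) * [p*1.280329 + (1-p)*0.247453] = 0.776571; exercise = 0.000000; V(0,0) = max -> 0.776571

Answer: Price = V(0,0) = 0.7766


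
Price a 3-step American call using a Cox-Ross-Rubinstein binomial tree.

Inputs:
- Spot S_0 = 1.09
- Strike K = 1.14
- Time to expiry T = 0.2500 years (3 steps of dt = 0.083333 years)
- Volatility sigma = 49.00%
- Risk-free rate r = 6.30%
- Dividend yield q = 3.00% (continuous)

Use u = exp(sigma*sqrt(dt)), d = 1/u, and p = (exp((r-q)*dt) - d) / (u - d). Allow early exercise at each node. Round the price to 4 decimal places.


dt = T/N = 0.083333
u = exp(sigma*sqrt(dt)) = 1.151944; d = 1/u = 0.868098
p = (exp((r-q)*dt) - d) / (u - d) = 0.474398
Discount per step: exp(-r*dt) = 0.994764
Stock lattice S(k, i) with i counting down-moves:
  k=0: S(0,0) = 1.0900
  k=1: S(1,0) = 1.2556; S(1,1) = 0.9462
  k=2: S(2,0) = 1.4464; S(2,1) = 1.0900; S(2,2) = 0.8214
  k=3: S(3,0) = 1.6662; S(3,1) = 1.2556; S(3,2) = 0.9462; S(3,3) = 0.7131
Terminal payoffs V(N, i) = max(S_T - K, 0):
  V(3,0) = 0.526174; V(3,1) = 0.115619; V(3,2) = 0.000000; V(3,3) = 0.000000
Backward induction: V(k, i) = exp(-r*dt) * [p * V(k+1, i) + (1-p) * V(k+1, i+1)]; then take max(V_cont, immediate exercise) for American.
  V(2,0) = exp(-r*dt) * [p*0.526174 + (1-p)*0.115619] = 0.308760; exercise = 0.306402; V(2,0) = max -> 0.308760
  V(2,1) = exp(-r*dt) * [p*0.115619 + (1-p)*0.000000] = 0.054562; exercise = 0.000000; V(2,1) = max -> 0.054562
  V(2,2) = exp(-r*dt) * [p*0.000000 + (1-p)*0.000000] = 0.000000; exercise = 0.000000; V(2,2) = max -> 0.000000
  V(1,0) = exp(-r*dt) * [p*0.308760 + (1-p)*0.054562] = 0.174236; exercise = 0.115619; V(1,0) = max -> 0.174236
  V(1,1) = exp(-r*dt) * [p*0.054562 + (1-p)*0.000000] = 0.025749; exercise = 0.000000; V(1,1) = max -> 0.025749
  V(0,0) = exp(-r*dt) * [p*0.174236 + (1-p)*0.025749] = 0.095687; exercise = 0.000000; V(0,0) = max -> 0.095687

Answer: Price = V(0,0) = 0.0957


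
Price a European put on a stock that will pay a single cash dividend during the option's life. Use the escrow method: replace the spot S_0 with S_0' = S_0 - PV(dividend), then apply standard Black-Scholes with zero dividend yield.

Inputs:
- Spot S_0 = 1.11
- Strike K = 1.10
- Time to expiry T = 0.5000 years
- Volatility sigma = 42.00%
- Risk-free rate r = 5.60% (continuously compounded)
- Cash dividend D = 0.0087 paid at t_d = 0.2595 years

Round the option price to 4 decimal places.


PV(D) = D * exp(-r * t_d) = 0.0087 * 0.98557308 = 0.00857449
S_0' = S_0 - PV(D) = 1.1100 - 0.00857449 = 1.10142551
d1 = (ln(S_0'/K) + (r + sigma^2/2)*T) / (sigma*sqrt(T)) = 0.24713410
d2 = d1 - sigma*sqrt(T) = -0.04985075
exp(-rT) = 0.97238837
N(-d1) = 0.40240222; N(-d2) = 0.51987934
P = K * exp(-rT) * N(-d2) - S_0' * N(-d1) = 1.1000 * 0.97238837 * 0.51987934 - 1.10142551 * 0.40240222 = 0.1129

Answer: Price = 0.1129


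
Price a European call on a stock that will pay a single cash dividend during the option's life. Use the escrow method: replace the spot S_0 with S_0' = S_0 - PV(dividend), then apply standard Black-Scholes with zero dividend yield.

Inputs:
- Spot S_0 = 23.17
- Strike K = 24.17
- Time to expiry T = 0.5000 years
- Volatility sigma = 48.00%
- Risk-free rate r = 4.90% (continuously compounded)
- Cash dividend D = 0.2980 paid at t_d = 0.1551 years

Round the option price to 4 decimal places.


Answer: Price = 2.7876

Derivation:
PV(D) = D * exp(-r * t_d) = 0.2980 * 0.99242891 = 0.29574381
S_0' = S_0 - PV(D) = 23.1700 - 0.29574381 = 22.87425619
d1 = (ln(S_0'/K) + (r + sigma^2/2)*T) / (sigma*sqrt(T)) = 0.07954922
d2 = d1 - sigma*sqrt(T) = -0.25986204
exp(-rT) = 0.97579769
N(d1) = 0.53170211; N(d2) = 0.39748510
C = S_0' * N(d1) - K * exp(-rT) * N(d2) = 22.87425619 * 0.53170211 - 24.1700 * 0.97579769 * 0.39748510 = 2.7876


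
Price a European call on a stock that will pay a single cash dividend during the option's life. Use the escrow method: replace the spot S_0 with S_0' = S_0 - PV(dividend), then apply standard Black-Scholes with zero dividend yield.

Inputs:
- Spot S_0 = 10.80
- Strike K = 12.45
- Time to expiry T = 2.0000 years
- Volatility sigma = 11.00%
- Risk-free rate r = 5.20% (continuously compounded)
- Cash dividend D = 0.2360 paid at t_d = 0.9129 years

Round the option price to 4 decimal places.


Answer: Price = 0.4013

Derivation:
PV(D) = D * exp(-r * t_d) = 0.2360 * 0.95363832 = 0.22505864
S_0' = S_0 - PV(D) = 10.8000 - 0.22505864 = 10.57494136
d1 = (ln(S_0'/K) + (r + sigma^2/2)*T) / (sigma*sqrt(T)) = -0.30298525
d2 = d1 - sigma*sqrt(T) = -0.45854874
exp(-rT) = 0.90122530
N(d1) = 0.38095055; N(d2) = 0.32327913
C = S_0' * N(d1) - K * exp(-rT) * N(d2) = 10.57494136 * 0.38095055 - 12.4500 * 0.90122530 * 0.32327913 = 0.4013


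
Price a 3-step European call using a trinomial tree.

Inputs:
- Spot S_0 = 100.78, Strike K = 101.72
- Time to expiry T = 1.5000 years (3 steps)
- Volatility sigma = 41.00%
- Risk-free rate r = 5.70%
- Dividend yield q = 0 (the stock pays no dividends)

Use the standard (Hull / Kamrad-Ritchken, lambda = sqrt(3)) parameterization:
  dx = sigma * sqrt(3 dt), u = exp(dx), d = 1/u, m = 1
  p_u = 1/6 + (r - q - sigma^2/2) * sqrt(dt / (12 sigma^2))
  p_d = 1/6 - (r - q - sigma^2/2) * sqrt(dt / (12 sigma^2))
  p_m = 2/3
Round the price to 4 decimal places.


dt = T/N = 0.500000; dx = sigma*sqrt(3*dt) = 0.502145
u = exp(dx) = 1.652262; d = 1/u = 0.605231
p_u = 0.153199, p_m = 0.666667, p_d = 0.180134
Discount per step: exp(-r*dt) = 0.971902
Stock lattice S(k, j) with j the centered position index:
  k=0: S(0,+0) = 100.7800
  k=1: S(1,-1) = 60.9952; S(1,+0) = 100.7800; S(1,+1) = 166.5150
  k=2: S(2,-2) = 36.9162; S(2,-1) = 60.9952; S(2,+0) = 100.7800; S(2,+1) = 166.5150; S(2,+2) = 275.1264
  k=3: S(3,-3) = 22.3428; S(3,-2) = 36.9162; S(3,-1) = 60.9952; S(3,+0) = 100.7800; S(3,+1) = 166.5150; S(3,+2) = 275.1264; S(3,+3) = 454.5810
Terminal payoffs V(N, j) = max(S_T - K, 0):
  V(3,-3) = 0.000000; V(3,-2) = 0.000000; V(3,-1) = 0.000000; V(3,+0) = 0.000000; V(3,+1) = 64.794988; V(3,+2) = 173.406425; V(3,+3) = 352.861000
Backward induction: V(k, j) = exp(-r*dt) * [p_u * V(k+1, j+1) + p_m * V(k+1, j) + p_d * V(k+1, j-1)]
  V(2,-2) = exp(-r*dt) * [p_u*0.000000 + p_m*0.000000 + p_d*0.000000] = 0.000000
  V(2,-1) = exp(-r*dt) * [p_u*0.000000 + p_m*0.000000 + p_d*0.000000] = 0.000000
  V(2,+0) = exp(-r*dt) * [p_u*64.794988 + p_m*0.000000 + p_d*0.000000] = 9.647643
  V(2,+1) = exp(-r*dt) * [p_u*173.406425 + p_m*64.794988 + p_d*0.000000] = 67.802263
  V(2,+2) = exp(-r*dt) * [p_u*352.861000 + p_m*173.406425 + p_d*64.794988] = 176.239093
  V(1,-1) = exp(-r*dt) * [p_u*9.647643 + p_m*0.000000 + p_d*0.000000] = 1.436485
  V(1,+0) = exp(-r*dt) * [p_u*67.802263 + p_m*9.647643 + p_d*0.000000] = 16.346455
  V(1,+1) = exp(-r*dt) * [p_u*176.239093 + p_m*67.802263 + p_d*9.647643] = 71.861589
  V(0,+0) = exp(-r*dt) * [p_u*71.861589 + p_m*16.346455 + p_d*1.436485] = 21.542751

Answer: Price = V(0,0) = 21.5428


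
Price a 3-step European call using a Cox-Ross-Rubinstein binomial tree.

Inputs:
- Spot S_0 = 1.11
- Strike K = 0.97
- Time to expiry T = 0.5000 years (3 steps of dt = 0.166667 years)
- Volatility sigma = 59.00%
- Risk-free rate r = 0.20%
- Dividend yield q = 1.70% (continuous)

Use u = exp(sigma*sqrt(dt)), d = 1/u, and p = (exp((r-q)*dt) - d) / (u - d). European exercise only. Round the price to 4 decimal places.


Answer: Price = V(0,0) = 0.2499

Derivation:
dt = T/N = 0.166667
u = exp(sigma*sqrt(dt)) = 1.272351; d = 1/u = 0.785947
p = (exp((r-q)*dt) - d) / (u - d) = 0.434939
Discount per step: exp(-r*dt) = 0.999667
Stock lattice S(k, i) with i counting down-moves:
  k=0: S(0,0) = 1.1100
  k=1: S(1,0) = 1.4123; S(1,1) = 0.8724
  k=2: S(2,0) = 1.7970; S(2,1) = 1.1100; S(2,2) = 0.6857
  k=3: S(3,0) = 2.2864; S(3,1) = 1.4123; S(3,2) = 0.8724; S(3,3) = 0.5389
Terminal payoffs V(N, i) = max(S_T - K, 0):
  V(3,0) = 1.316356; V(3,1) = 0.442310; V(3,2) = 0.000000; V(3,3) = 0.000000
Backward induction: V(k, i) = exp(-r*dt) * [p * V(k+1, i) + (1-p) * V(k+1, i+1)].
  V(2,0) = exp(-r*dt) * [p*1.316356 + (1-p)*0.442310] = 0.822193
  V(2,1) = exp(-r*dt) * [p*0.442310 + (1-p)*0.000000] = 0.192314
  V(2,2) = exp(-r*dt) * [p*0.000000 + (1-p)*0.000000] = 0.000000
  V(1,0) = exp(-r*dt) * [p*0.822193 + (1-p)*0.192314] = 0.466118
  V(1,1) = exp(-r*dt) * [p*0.192314 + (1-p)*0.000000] = 0.083617
  V(0,0) = exp(-r*dt) * [p*0.466118 + (1-p)*0.083617] = 0.249898


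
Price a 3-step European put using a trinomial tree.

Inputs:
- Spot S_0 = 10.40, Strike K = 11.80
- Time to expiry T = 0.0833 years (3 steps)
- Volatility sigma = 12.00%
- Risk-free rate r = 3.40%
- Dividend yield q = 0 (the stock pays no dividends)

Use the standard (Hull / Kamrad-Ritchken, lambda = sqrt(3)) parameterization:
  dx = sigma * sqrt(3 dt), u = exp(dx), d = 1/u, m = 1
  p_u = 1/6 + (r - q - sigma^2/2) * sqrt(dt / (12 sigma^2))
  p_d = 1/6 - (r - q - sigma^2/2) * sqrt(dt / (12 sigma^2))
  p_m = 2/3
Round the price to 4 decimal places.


Answer: Price = V(0,0) = 1.3666

Derivation:
dt = T/N = 0.027767; dx = sigma*sqrt(3*dt) = 0.034634
u = exp(dx) = 1.035241; d = 1/u = 0.965959
p_u = 0.177410, p_m = 0.666667, p_d = 0.155924
Discount per step: exp(-r*dt) = 0.999056
Stock lattice S(k, j) with j the centered position index:
  k=0: S(0,+0) = 10.4000
  k=1: S(1,-1) = 10.0460; S(1,+0) = 10.4000; S(1,+1) = 10.7665
  k=2: S(2,-2) = 9.7040; S(2,-1) = 10.0460; S(2,+0) = 10.4000; S(2,+1) = 10.7665; S(2,+2) = 11.1459
  k=3: S(3,-3) = 9.3737; S(3,-2) = 9.7040; S(3,-1) = 10.0460; S(3,+0) = 10.4000; S(3,+1) = 10.7665; S(3,+2) = 11.1459; S(3,+3) = 11.5387
Terminal payoffs V(N, j) = max(K - S_T, 0):
  V(3,-3) = 2.426341; V(3,-2) = 2.096005; V(3,-1) = 1.754028; V(3,+0) = 1.400000; V(3,+1) = 1.033495; V(3,+2) = 0.654075; V(3,+3) = 0.261283
Backward induction: V(k, j) = exp(-r*dt) * [p_u * V(k+1, j+1) + p_m * V(k+1, j) + p_d * V(k+1, j-1)]
  V(2,-2) = exp(-r*dt) * [p_u*1.754028 + p_m*2.096005 + p_d*2.426341] = 2.084873
  V(2,-1) = exp(-r*dt) * [p_u*1.400000 + p_m*1.754028 + p_d*2.096005] = 1.742896
  V(2,+0) = exp(-r*dt) * [p_u*1.033495 + p_m*1.400000 + p_d*1.754028] = 1.388868
  V(2,+1) = exp(-r*dt) * [p_u*0.654075 + p_m*1.033495 + p_d*1.400000] = 1.022364
  V(2,+2) = exp(-r*dt) * [p_u*0.261283 + p_m*0.654075 + p_d*1.033495] = 0.642943
  V(1,-1) = exp(-r*dt) * [p_u*1.388868 + p_m*1.742896 + p_d*2.084873] = 1.731775
  V(1,+0) = exp(-r*dt) * [p_u*1.022364 + p_m*1.388868 + p_d*1.742896] = 1.377747
  V(1,+1) = exp(-r*dt) * [p_u*0.642943 + p_m*1.022364 + p_d*1.388868] = 1.011242
  V(0,+0) = exp(-r*dt) * [p_u*1.011242 + p_m*1.377747 + p_d*1.731775] = 1.366636


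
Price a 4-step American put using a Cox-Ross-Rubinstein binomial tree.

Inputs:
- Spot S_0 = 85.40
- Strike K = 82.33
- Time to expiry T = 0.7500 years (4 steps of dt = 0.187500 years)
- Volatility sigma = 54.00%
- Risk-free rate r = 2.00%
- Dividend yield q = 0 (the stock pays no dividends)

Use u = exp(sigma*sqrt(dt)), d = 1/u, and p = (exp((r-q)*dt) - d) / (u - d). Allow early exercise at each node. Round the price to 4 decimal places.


dt = T/N = 0.187500
u = exp(sigma*sqrt(dt)) = 1.263426; d = 1/u = 0.791499
p = (exp((r-q)*dt) - d) / (u - d) = 0.449769
Discount per step: exp(-r*dt) = 0.996257
Stock lattice S(k, i) with i counting down-moves:
  k=0: S(0,0) = 85.4000
  k=1: S(1,0) = 107.8966; S(1,1) = 67.5940
  k=2: S(2,0) = 136.3193; S(2,1) = 85.4000; S(2,2) = 53.5006
  k=3: S(3,0) = 172.2293; S(3,1) = 107.8966; S(3,2) = 67.5940; S(3,3) = 42.3456
  k=4: S(4,0) = 217.5989; S(4,1) = 136.3193; S(4,2) = 85.4000; S(4,3) = 53.5006; S(4,4) = 33.5165
Terminal payoffs V(N, i) = max(K - S_T, 0):
  V(4,0) = 0.000000; V(4,1) = 0.000000; V(4,2) = 0.000000; V(4,3) = 28.829426; V(4,4) = 48.813473
Backward induction: V(k, i) = exp(-r*dt) * [p * V(k+1, i) + (1-p) * V(k+1, i+1)]; then take max(V_cont, immediate exercise) for American.
  V(3,0) = exp(-r*dt) * [p*0.000000 + (1-p)*0.000000] = 0.000000; exercise = 0.000000; V(3,0) = max -> 0.000000
  V(3,1) = exp(-r*dt) * [p*0.000000 + (1-p)*0.000000] = 0.000000; exercise = 0.000000; V(3,1) = max -> 0.000000
  V(3,2) = exp(-r*dt) * [p*0.000000 + (1-p)*28.829426] = 15.803463; exercise = 14.735999; V(3,2) = max -> 15.803463
  V(3,3) = exp(-r*dt) * [p*28.829426 + (1-p)*48.813473] = 39.676198; exercise = 39.984357; V(3,3) = max -> 39.984357
  V(2,0) = exp(-r*dt) * [p*0.000000 + (1-p)*0.000000] = 0.000000; exercise = 0.000000; V(2,0) = max -> 0.000000
  V(2,1) = exp(-r*dt) * [p*0.000000 + (1-p)*15.803463] = 8.663004; exercise = 0.000000; V(2,1) = max -> 8.663004
  V(2,2) = exp(-r*dt) * [p*15.803463 + (1-p)*39.984357] = 28.999582; exercise = 28.829426; V(2,2) = max -> 28.999582
  V(1,0) = exp(-r*dt) * [p*0.000000 + (1-p)*8.663004] = 4.748810; exercise = 0.000000; V(1,0) = max -> 4.748810
  V(1,1) = exp(-r*dt) * [p*8.663004 + (1-p)*28.999582] = 19.778506; exercise = 14.735999; V(1,1) = max -> 19.778506
  V(0,0) = exp(-r*dt) * [p*4.748810 + (1-p)*19.778506] = 12.969883; exercise = 0.000000; V(0,0) = max -> 12.969883

Answer: Price = V(0,0) = 12.9699


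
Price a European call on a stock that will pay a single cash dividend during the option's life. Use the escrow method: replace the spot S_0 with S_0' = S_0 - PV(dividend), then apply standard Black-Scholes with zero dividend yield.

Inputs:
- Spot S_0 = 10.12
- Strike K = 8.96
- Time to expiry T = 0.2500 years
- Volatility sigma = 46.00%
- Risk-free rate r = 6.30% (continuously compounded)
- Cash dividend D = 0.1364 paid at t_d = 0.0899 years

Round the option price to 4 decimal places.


Answer: Price = 1.5644

Derivation:
PV(D) = D * exp(-r * t_d) = 0.1364 * 0.99435231 = 0.13562965
S_0' = S_0 - PV(D) = 10.1200 - 0.13562965 = 9.98437035
d1 = (ln(S_0'/K) + (r + sigma^2/2)*T) / (sigma*sqrt(T)) = 0.65413338
d2 = d1 - sigma*sqrt(T) = 0.42413338
exp(-rT) = 0.98437338
N(d1) = 0.74348706; N(d2) = 0.66426573
C = S_0' * N(d1) - K * exp(-rT) * N(d2) = 9.98437035 * 0.74348706 - 8.9600 * 0.98437338 * 0.66426573 = 1.5644


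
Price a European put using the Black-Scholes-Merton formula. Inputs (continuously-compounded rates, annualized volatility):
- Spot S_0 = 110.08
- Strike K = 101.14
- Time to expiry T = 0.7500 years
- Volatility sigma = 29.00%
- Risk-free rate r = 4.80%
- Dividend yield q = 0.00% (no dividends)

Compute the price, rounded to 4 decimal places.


Answer: Price = 5.2846

Derivation:
d1 = (ln(S/K) + (r - q + 0.5*sigma^2) * T) / (sigma * sqrt(T)) = 0.60617469
d2 = d1 - sigma * sqrt(T) = 0.35502733
exp(-rT) = 0.96464029; exp(-qT) = 1.00000000
P = K * exp(-rT) * N(-d2) - S_0 * exp(-qT) * N(-d1)
N(-d1) = 0.27219938; N(-d2) = 0.36128456
P = 101.1400 * 0.96464029 * 0.36128456 - 110.0800 * 1.00000000 * 0.27219938 = 5.2846


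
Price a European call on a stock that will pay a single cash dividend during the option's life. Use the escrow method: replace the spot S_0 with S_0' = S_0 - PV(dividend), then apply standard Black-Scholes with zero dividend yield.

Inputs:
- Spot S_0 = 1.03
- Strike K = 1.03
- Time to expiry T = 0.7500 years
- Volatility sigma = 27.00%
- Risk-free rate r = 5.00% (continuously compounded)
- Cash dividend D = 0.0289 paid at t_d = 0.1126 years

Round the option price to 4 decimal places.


Answer: Price = 0.0974

Derivation:
PV(D) = D * exp(-r * t_d) = 0.0289 * 0.99438582 = 0.02873775
S_0' = S_0 - PV(D) = 1.0300 - 0.02873775 = 1.00126225
d1 = (ln(S_0'/K) + (r + sigma^2/2)*T) / (sigma*sqrt(T)) = 0.15627012
d2 = d1 - sigma*sqrt(T) = -0.07755674
exp(-rT) = 0.96319442
N(d1) = 0.56208995; N(d2) = 0.46909033
C = S_0' * N(d1) - K * exp(-rT) * N(d2) = 1.00126225 * 0.56208995 - 1.0300 * 0.96319442 * 0.46909033 = 0.0974


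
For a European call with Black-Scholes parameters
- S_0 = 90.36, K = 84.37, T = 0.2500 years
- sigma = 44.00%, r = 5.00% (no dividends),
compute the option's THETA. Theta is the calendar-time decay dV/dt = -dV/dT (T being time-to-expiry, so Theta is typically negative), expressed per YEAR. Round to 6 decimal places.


d1 = 0.4785900156; d2 = 0.2585900156
phi(d1) = 0.3557728781; exp(-qT) = 1.0000000000; exp(-rT) = 0.9875778005
Theta = -S*exp(-qT)*phi(d1)*sigma/(2*sqrt(T)) - r*K*exp(-rT)*N(d2) + q*S*exp(-qT)*N(d1)
N(d1) = 0.6838848386; N(d2) = 0.6020242061; sqrt(T) = 0.5000000000
Term 1 = -90.3600 * 1.0000000000 * 0.3557728781 * 0.4400 / (2 * 0.5000000000) = -14.1449603967
Term 2 = -0.0500 * 84.3700 * 0.9875778005 * 0.6020242061 = -2.5080912097
Term 3 = 0 (no dividend yield, q = 0)
Theta = -14.1449603967 + (-2.5080912097) + (0.0000000000) = -16.653052

Answer: Theta = -16.653052


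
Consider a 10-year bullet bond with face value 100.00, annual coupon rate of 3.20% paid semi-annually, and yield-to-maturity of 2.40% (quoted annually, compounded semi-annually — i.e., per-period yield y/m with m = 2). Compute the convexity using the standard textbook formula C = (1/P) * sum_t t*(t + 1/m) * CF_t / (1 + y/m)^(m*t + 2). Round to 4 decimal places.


Coupon per period c = face * coupon_rate / m = 1.600000
Periods per year m = 2; per-period yield y/m = 0.012000
Number of cashflows N = 20
Cashflows (t years, CF_t, discount factor 1/(1+y/m)^(m*t), PV):
  t = 0.5000: CF_t = 1.600000, DF = 0.988142, PV = 1.581028
  t = 1.0000: CF_t = 1.600000, DF = 0.976425, PV = 1.562280
  t = 1.5000: CF_t = 1.600000, DF = 0.964847, PV = 1.543755
  t = 2.0000: CF_t = 1.600000, DF = 0.953406, PV = 1.525450
  t = 2.5000: CF_t = 1.600000, DF = 0.942101, PV = 1.507362
  t = 3.0000: CF_t = 1.600000, DF = 0.930930, PV = 1.489488
  t = 3.5000: CF_t = 1.600000, DF = 0.919891, PV = 1.471826
  t = 4.0000: CF_t = 1.600000, DF = 0.908983, PV = 1.454373
  t = 4.5000: CF_t = 1.600000, DF = 0.898205, PV = 1.437128
  t = 5.0000: CF_t = 1.600000, DF = 0.887554, PV = 1.420087
  t = 5.5000: CF_t = 1.600000, DF = 0.877030, PV = 1.403248
  t = 6.0000: CF_t = 1.600000, DF = 0.866630, PV = 1.386608
  t = 6.5000: CF_t = 1.600000, DF = 0.856354, PV = 1.370166
  t = 7.0000: CF_t = 1.600000, DF = 0.846200, PV = 1.353919
  t = 7.5000: CF_t = 1.600000, DF = 0.836166, PV = 1.337865
  t = 8.0000: CF_t = 1.600000, DF = 0.826251, PV = 1.322001
  t = 8.5000: CF_t = 1.600000, DF = 0.816453, PV = 1.306325
  t = 9.0000: CF_t = 1.600000, DF = 0.806772, PV = 1.290835
  t = 9.5000: CF_t = 1.600000, DF = 0.797205, PV = 1.275529
  t = 10.0000: CF_t = 101.600000, DF = 0.787752, PV = 80.035647
Price P = sum_t PV_t = 107.074919
Convexity numerator sum_t t*(t + 1/m) * CF_t / (1+y/m)^(m*t + 2):
  t = 0.5000: term = 0.771878
  t = 1.0000: term = 2.288175
  t = 1.5000: term = 4.522085
  t = 2.0000: term = 7.447438
  t = 2.5000: term = 11.038693
  t = 3.0000: term = 15.270919
  t = 3.5000: term = 20.119788
  t = 4.0000: term = 25.561560
  t = 4.5000: term = 31.573074
  t = 5.0000: term = 38.131732
  t = 5.5000: term = 45.215492
  t = 6.0000: term = 52.802856
  t = 6.5000: term = 60.872858
  t = 7.0000: term = 69.405052
  t = 7.5000: term = 78.379506
  t = 8.0000: term = 87.776785
  t = 8.5000: term = 97.577948
  t = 9.0000: term = 107.764532
  t = 9.5000: term = 118.318546
  t = 10.0000: term = 8205.626252
Convexity = (1/P) * sum = 9080.465169 / 107.074919 = 84.804782

Answer: Convexity = 84.8048


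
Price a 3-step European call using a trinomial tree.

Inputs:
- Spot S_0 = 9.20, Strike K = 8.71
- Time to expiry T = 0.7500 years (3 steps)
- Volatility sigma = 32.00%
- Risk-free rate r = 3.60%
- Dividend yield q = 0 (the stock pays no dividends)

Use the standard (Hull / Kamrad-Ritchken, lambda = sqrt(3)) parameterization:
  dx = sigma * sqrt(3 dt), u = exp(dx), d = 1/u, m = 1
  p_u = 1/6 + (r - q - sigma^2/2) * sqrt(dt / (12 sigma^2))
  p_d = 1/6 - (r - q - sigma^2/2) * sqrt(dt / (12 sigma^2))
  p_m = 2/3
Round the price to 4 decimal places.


dt = T/N = 0.250000; dx = sigma*sqrt(3*dt) = 0.277128
u = exp(dx) = 1.319335; d = 1/u = 0.757957
p_u = 0.159811, p_m = 0.666667, p_d = 0.173523
Discount per step: exp(-r*dt) = 0.991040
Stock lattice S(k, j) with j the centered position index:
  k=0: S(0,+0) = 9.2000
  k=1: S(1,-1) = 6.9732; S(1,+0) = 9.2000; S(1,+1) = 12.1379
  k=2: S(2,-2) = 5.2854; S(2,-1) = 6.9732; S(2,+0) = 9.2000; S(2,+1) = 12.1379; S(2,+2) = 16.0139
  k=3: S(3,-3) = 4.0061; S(3,-2) = 5.2854; S(3,-1) = 6.9732; S(3,+0) = 9.2000; S(3,+1) = 12.1379; S(3,+2) = 16.0139; S(3,+3) = 21.1278
Terminal payoffs V(N, j) = max(S_T - K, 0):
  V(3,-3) = 0.000000; V(3,-2) = 0.000000; V(3,-1) = 0.000000; V(3,+0) = 0.490000; V(3,+1) = 3.427886; V(3,+2) = 7.303942; V(3,+3) = 12.417761
Backward induction: V(k, j) = exp(-r*dt) * [p_u * V(k+1, j+1) + p_m * V(k+1, j) + p_d * V(k+1, j-1)]
  V(2,-2) = exp(-r*dt) * [p_u*0.000000 + p_m*0.000000 + p_d*0.000000] = 0.000000
  V(2,-1) = exp(-r*dt) * [p_u*0.490000 + p_m*0.000000 + p_d*0.000000] = 0.077606
  V(2,+0) = exp(-r*dt) * [p_u*3.427886 + p_m*0.490000 + p_d*0.000000] = 0.866644
  V(2,+1) = exp(-r*dt) * [p_u*7.303942 + p_m*3.427886 + p_d*0.490000] = 3.505836
  V(2,+2) = exp(-r*dt) * [p_u*12.417761 + p_m*7.303942 + p_d*3.427886] = 7.381865
  V(1,-1) = exp(-r*dt) * [p_u*0.866644 + p_m*0.077606 + p_d*0.000000] = 0.188532
  V(1,+0) = exp(-r*dt) * [p_u*3.505836 + p_m*0.866644 + p_d*0.077606] = 1.141182
  V(1,+1) = exp(-r*dt) * [p_u*7.381865 + p_m*3.505836 + p_d*0.866644] = 3.634449
  V(0,+0) = exp(-r*dt) * [p_u*3.634449 + p_m*1.141182 + p_d*0.188532] = 1.362013

Answer: Price = V(0,0) = 1.3620


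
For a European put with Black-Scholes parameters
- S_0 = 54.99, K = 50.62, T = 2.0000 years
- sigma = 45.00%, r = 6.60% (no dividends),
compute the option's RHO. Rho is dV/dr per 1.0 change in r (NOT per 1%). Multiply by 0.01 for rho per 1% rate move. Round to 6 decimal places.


d1 = 0.6557309094; d2 = 0.0193348063
phi(d1) = 0.3217662123; exp(-qT) = 1.0000000000; exp(-rT) = 0.8763409951
N(-d2) = 0.4922870088
Rho = -K*T*exp(-rT)*N(-d2) = -50.6200 * 2.0000 * 0.8763409951 * 0.4922870088 = -43.676079

Answer: Rho = -43.676079


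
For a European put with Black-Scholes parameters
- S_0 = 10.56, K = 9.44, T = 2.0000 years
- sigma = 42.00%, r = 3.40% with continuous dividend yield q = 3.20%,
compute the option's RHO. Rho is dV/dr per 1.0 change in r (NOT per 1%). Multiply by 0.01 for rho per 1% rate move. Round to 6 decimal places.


d1 = 0.4924784884; d2 = -0.1014912078
phi(d1) = 0.3533818552; exp(-qT) = 0.9380049995; exp(-rT) = 0.9342604736
N(-d2) = 0.5404197317
Rho = -K*T*exp(-rT)*N(-d2) = -9.4400 * 2.0000 * 0.9342604736 * 0.5404197317 = -9.532376

Answer: Rho = -9.532376


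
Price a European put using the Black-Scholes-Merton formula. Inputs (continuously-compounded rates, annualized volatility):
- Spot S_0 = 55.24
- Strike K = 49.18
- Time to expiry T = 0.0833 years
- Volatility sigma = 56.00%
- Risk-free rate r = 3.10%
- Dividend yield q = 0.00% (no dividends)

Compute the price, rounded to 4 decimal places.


d1 = (ln(S/K) + (r - q + 0.5*sigma^2) * T) / (sigma * sqrt(T)) = 0.81573660
d2 = d1 - sigma * sqrt(T) = 0.65411086
exp(-rT) = 0.99742103; exp(-qT) = 1.00000000
P = K * exp(-rT) * N(-d2) - S_0 * exp(-qT) * N(-d1)
N(-d1) = 0.20732540; N(-d2) = 0.25652019
P = 49.1800 * 0.99742103 * 0.25652019 - 55.2400 * 1.00000000 * 0.20732540 = 1.1305

Answer: Price = 1.1305


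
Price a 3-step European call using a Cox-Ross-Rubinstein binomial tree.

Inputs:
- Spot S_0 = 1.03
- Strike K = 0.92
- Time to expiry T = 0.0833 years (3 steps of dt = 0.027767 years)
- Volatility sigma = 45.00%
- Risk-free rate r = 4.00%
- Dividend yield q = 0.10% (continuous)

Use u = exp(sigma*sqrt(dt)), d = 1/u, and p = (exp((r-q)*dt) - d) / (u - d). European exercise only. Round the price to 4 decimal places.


dt = T/N = 0.027767
u = exp(sigma*sqrt(dt)) = 1.077868; d = 1/u = 0.927757
p = (exp((r-q)*dt) - d) / (u - d) = 0.488480
Discount per step: exp(-r*dt) = 0.998890
Stock lattice S(k, i) with i counting down-moves:
  k=0: S(0,0) = 1.0300
  k=1: S(1,0) = 1.1102; S(1,1) = 0.9556
  k=2: S(2,0) = 1.1967; S(2,1) = 1.0300; S(2,2) = 0.8866
  k=3: S(3,0) = 1.2898; S(3,1) = 1.1102; S(3,2) = 0.9556; S(3,3) = 0.8225
Terminal payoffs V(N, i) = max(S_T - K, 0):
  V(3,0) = 0.369834; V(3,1) = 0.190204; V(3,2) = 0.035590; V(3,3) = 0.000000
Backward induction: V(k, i) = exp(-r*dt) * [p * V(k+1, i) + (1-p) * V(k+1, i+1)].
  V(2,0) = exp(-r*dt) * [p*0.369834 + (1-p)*0.190204] = 0.277641
  V(2,1) = exp(-r*dt) * [p*0.190204 + (1-p)*0.035590] = 0.110993
  V(2,2) = exp(-r*dt) * [p*0.035590 + (1-p)*0.000000] = 0.017366
  V(1,0) = exp(-r*dt) * [p*0.277641 + (1-p)*0.110993] = 0.192184
  V(1,1) = exp(-r*dt) * [p*0.110993 + (1-p)*0.017366] = 0.063031
  V(0,0) = exp(-r*dt) * [p*0.192184 + (1-p)*0.063031] = 0.125979

Answer: Price = V(0,0) = 0.1260


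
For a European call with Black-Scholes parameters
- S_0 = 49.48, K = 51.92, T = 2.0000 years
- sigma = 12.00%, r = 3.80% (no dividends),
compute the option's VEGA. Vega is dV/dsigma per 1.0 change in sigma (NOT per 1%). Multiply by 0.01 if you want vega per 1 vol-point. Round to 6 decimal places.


d1 = 0.2490458081; d2 = 0.0793401806
phi(d1) = 0.3867601906; exp(-qT) = 1.0000000000; exp(-rT) = 0.9268162066
Vega = S * exp(-qT) * phi(d1) * sqrt(T) = 49.4800 * 1.0000000000 * 0.3867601906 * 1.4142135624 = 27.063655

Answer: Vega = 27.063655


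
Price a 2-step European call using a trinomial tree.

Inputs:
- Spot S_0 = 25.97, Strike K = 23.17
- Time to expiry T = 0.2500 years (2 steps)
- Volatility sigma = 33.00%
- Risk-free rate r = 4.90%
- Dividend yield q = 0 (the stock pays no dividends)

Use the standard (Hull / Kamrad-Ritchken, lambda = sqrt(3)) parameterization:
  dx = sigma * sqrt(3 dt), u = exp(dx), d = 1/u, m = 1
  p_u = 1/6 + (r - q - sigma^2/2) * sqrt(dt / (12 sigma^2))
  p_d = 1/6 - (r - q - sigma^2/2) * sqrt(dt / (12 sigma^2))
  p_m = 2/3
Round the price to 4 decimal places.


Answer: Price = V(0,0) = 3.6782

Derivation:
dt = T/N = 0.125000; dx = sigma*sqrt(3*dt) = 0.202083
u = exp(dx) = 1.223949; d = 1/u = 0.817027
p_u = 0.164981, p_m = 0.666667, p_d = 0.168352
Discount per step: exp(-r*dt) = 0.993894
Stock lattice S(k, j) with j the centered position index:
  k=0: S(0,+0) = 25.9700
  k=1: S(1,-1) = 21.2182; S(1,+0) = 25.9700; S(1,+1) = 31.7860
  k=2: S(2,-2) = 17.3358; S(2,-1) = 21.2182; S(2,+0) = 25.9700; S(2,+1) = 31.7860; S(2,+2) = 38.9044
Terminal payoffs V(N, j) = max(S_T - K, 0):
  V(2,-2) = 0.000000; V(2,-1) = 0.000000; V(2,+0) = 2.800000; V(2,+1) = 8.615968; V(2,+2) = 15.734419
Backward induction: V(k, j) = exp(-r*dt) * [p_u * V(k+1, j+1) + p_m * V(k+1, j) + p_d * V(k+1, j-1)]
  V(1,-1) = exp(-r*dt) * [p_u*2.800000 + p_m*0.000000 + p_d*0.000000] = 0.459126
  V(1,+0) = exp(-r*dt) * [p_u*8.615968 + p_m*2.800000 + p_d*0.000000] = 3.268060
  V(1,+1) = exp(-r*dt) * [p_u*15.734419 + p_m*8.615968 + p_d*2.800000] = 8.757443
  V(0,+0) = exp(-r*dt) * [p_u*8.757443 + p_m*3.268060 + p_d*0.459126] = 3.678216


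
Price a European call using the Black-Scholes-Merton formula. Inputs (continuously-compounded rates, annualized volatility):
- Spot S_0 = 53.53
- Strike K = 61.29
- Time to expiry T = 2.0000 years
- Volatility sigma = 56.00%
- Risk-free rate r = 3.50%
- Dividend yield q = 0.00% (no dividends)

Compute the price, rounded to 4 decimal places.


d1 = (ln(S/K) + (r - q + 0.5*sigma^2) * T) / (sigma * sqrt(T)) = 0.31343208
d2 = d1 - sigma * sqrt(T) = -0.47852751
exp(-rT) = 0.93239382; exp(-qT) = 1.00000000
C = S_0 * exp(-qT) * N(d1) - K * exp(-rT) * N(d2)
N(d1) = 0.62302379; N(d2) = 0.31613740
C = 53.5300 * 1.00000000 * 0.62302379 - 61.2900 * 0.93239382 * 0.31613740 = 15.2843

Answer: Price = 15.2843


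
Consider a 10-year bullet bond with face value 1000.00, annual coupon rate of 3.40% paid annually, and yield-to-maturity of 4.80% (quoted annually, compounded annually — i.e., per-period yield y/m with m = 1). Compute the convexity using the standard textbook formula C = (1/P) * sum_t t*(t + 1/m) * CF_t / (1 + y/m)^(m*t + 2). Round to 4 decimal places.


Answer: Convexity = 81.0339

Derivation:
Coupon per period c = face * coupon_rate / m = 34.000000
Periods per year m = 1; per-period yield y/m = 0.048000
Number of cashflows N = 10
Cashflows (t years, CF_t, discount factor 1/(1+y/m)^(m*t), PV):
  t = 1.0000: CF_t = 34.000000, DF = 0.954198, PV = 32.442748
  t = 2.0000: CF_t = 34.000000, DF = 0.910495, PV = 30.956821
  t = 3.0000: CF_t = 34.000000, DF = 0.868793, PV = 29.538951
  t = 4.0000: CF_t = 34.000000, DF = 0.829001, PV = 28.186022
  t = 5.0000: CF_t = 34.000000, DF = 0.791031, PV = 26.895059
  t = 6.0000: CF_t = 34.000000, DF = 0.754801, PV = 25.663224
  t = 7.0000: CF_t = 34.000000, DF = 0.720230, PV = 24.487810
  t = 8.0000: CF_t = 34.000000, DF = 0.687242, PV = 23.366230
  t = 9.0000: CF_t = 34.000000, DF = 0.655765, PV = 22.296021
  t = 10.0000: CF_t = 1034.000000, DF = 0.625730, PV = 647.005112
Price P = sum_t PV_t = 890.837999
Convexity numerator sum_t t*(t + 1/m) * CF_t / (1+y/m)^(m*t + 2):
  t = 1.0000: term = 59.077902
  t = 2.0000: term = 169.116132
  t = 3.0000: term = 322.740710
  t = 4.0000: term = 513.264488
  t = 5.0000: term = 734.634286
  t = 6.0000: term = 981.381679
  t = 7.0000: term = 1248.577200
  t = 8.0000: term = 1531.787732
  t = 9.0000: term = 1827.036894
  t = 10.0000: term = 64800.421703
Convexity = (1/P) * sum = 72188.038726 / 890.837999 = 81.033857
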